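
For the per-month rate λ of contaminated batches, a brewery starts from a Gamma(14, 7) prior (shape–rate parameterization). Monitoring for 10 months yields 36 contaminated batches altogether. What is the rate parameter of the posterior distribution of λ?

Total count 36 over total exposure 10 months.
Gamma(α, β) with Poisson data over total exposure Σt gives posterior Gamma(α+Σx, β+Σt) = Gamma(50, 17).

17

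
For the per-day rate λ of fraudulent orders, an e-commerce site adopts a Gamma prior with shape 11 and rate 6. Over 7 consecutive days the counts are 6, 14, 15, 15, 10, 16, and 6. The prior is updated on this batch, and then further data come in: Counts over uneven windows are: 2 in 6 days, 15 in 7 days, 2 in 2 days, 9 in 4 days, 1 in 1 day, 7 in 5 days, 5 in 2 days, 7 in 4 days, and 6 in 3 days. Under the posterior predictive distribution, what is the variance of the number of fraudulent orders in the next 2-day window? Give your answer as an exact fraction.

14406/2209

Total count: 6 + 14 + 15 + 15 + 10 + 16 + 6 = 82.
Total exposure: 7 days.
After the first batch: Gamma(11 + 82, 6 + 7) = Gamma(93, 13).
Total count: 2 + 15 + 2 + 9 + 1 + 7 + 5 + 7 + 6 = 54.
Total exposure: 6 + 7 + 2 + 4 + 1 + 5 + 2 + 4 + 3 = 34 days.
After the second batch: Gamma(93 + 54, 13 + 34) = Gamma(147, 47).
The posterior predictive for a window of length T is Negative Binomial with variance T·α'·(β'+T)/β'² = 2·147·49/2209 = 14406/2209.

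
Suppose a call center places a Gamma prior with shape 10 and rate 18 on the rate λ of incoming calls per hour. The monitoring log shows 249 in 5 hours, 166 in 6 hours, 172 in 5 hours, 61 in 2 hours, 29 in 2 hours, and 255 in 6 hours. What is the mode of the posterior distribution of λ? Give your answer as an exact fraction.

Total count: 249 + 166 + 172 + 61 + 29 + 255 = 932.
Total exposure: 5 + 6 + 5 + 2 + 2 + 6 = 26 hours.
The Gamma prior is conjugate for the Poisson rate, so λ | data ~ Gamma(10+932, 18+26) = Gamma(942, 44).
Posterior mode = (α'−1)/β' = 941/44.

941/44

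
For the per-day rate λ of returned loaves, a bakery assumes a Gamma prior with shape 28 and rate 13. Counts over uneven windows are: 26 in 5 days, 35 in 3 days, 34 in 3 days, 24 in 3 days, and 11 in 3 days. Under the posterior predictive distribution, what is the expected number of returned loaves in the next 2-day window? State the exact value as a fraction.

Total count: 26 + 35 + 34 + 24 + 11 = 130.
Total exposure: 5 + 3 + 3 + 3 + 3 = 17 days.
The Gamma prior is conjugate for the Poisson rate, so λ | data ~ Gamma(28+130, 13+17) = Gamma(158, 30).
Predictive mean over a 2-day window = T·E[λ|data] = 2·158/30 = 158/15.

158/15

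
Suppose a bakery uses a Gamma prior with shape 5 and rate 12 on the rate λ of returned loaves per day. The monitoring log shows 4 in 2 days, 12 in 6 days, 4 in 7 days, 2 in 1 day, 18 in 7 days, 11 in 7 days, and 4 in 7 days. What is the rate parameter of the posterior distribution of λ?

Total count: 4 + 12 + 4 + 2 + 18 + 11 + 4 = 55.
Total exposure: 2 + 6 + 7 + 1 + 7 + 7 + 7 = 37 days.
By Gamma–Poisson conjugacy, the posterior is Gamma(α + Σx, β + Σt) = Gamma(5 + 55, 12 + 37) = Gamma(60, 49).

49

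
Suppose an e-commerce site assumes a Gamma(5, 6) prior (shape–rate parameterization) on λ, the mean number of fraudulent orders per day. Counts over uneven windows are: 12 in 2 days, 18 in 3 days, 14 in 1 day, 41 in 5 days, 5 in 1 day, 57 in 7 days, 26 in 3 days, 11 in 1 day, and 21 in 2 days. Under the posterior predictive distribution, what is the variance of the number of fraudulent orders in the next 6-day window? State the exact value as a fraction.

46620/961

Total count: 12 + 18 + 14 + 41 + 5 + 57 + 26 + 11 + 21 = 205.
Total exposure: 2 + 3 + 1 + 5 + 1 + 7 + 3 + 1 + 2 = 25 days.
By Gamma–Poisson conjugacy, the posterior is Gamma(α + Σx, β + Σt) = Gamma(5 + 205, 6 + 25) = Gamma(210, 31).
The posterior predictive for a window of length T is Negative Binomial with variance T·α'·(β'+T)/β'² = 6·210·37/961 = 46620/961.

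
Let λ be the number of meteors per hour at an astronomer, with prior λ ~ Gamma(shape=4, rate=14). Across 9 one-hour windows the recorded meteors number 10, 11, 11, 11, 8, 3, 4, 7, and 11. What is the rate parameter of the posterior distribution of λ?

Total count: 10 + 11 + 11 + 11 + 8 + 3 + 4 + 7 + 11 = 76.
Total exposure: 9 hours.
Posterior: α' = 4 + 76 = 80, β' = 14 + 9 = 23.

23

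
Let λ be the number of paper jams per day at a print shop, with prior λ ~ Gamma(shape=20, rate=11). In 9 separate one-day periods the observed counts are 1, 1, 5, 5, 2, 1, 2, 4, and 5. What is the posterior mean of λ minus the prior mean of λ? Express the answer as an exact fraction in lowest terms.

Total count: 1 + 1 + 5 + 5 + 2 + 1 + 2 + 4 + 5 = 26.
Total exposure: 9 days.
By Gamma–Poisson conjugacy, the posterior is Gamma(α + Σx, β + Σt) = Gamma(20 + 26, 11 + 9) = Gamma(46, 20).
Posterior mean = 46/20 = 23/10; prior mean = 20/11 = 20/11. Difference = 23/10 − 20/11 = 53/110.

53/110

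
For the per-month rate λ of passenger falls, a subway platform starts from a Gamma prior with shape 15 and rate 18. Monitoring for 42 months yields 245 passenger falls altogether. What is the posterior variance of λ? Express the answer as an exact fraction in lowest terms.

13/180

Total count 245 over total exposure 42 months.
Posterior: α' = 15 + 245 = 260, β' = 18 + 42 = 60.
Posterior variance = α'/β'² = 260/3600 = 13/180.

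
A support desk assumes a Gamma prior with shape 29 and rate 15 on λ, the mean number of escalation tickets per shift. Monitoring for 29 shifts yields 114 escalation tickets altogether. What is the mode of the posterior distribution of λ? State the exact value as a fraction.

Total count 114 over total exposure 29 shifts.
By Gamma–Poisson conjugacy, the posterior is Gamma(α + Σx, β + Σt) = Gamma(29 + 114, 15 + 29) = Gamma(143, 44).
Posterior mode = (α'−1)/β' = 142/44 = 71/22.

71/22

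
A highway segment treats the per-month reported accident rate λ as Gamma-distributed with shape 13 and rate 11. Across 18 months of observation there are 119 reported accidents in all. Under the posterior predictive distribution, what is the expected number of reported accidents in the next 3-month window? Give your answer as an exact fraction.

Total count 119 over total exposure 18 months.
Conjugate update: add total count to the shape and total exposure to the rate, giving Gamma(132, 29).
Predictive mean over a 3-month window = T·E[λ|data] = 3·132/29 = 396/29.

396/29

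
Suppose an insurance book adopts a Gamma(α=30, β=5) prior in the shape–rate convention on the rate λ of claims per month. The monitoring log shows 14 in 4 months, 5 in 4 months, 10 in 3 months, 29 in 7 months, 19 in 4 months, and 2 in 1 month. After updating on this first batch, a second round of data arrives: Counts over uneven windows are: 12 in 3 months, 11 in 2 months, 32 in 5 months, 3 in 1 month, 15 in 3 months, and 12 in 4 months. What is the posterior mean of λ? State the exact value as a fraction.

97/23

Total count: 14 + 5 + 10 + 29 + 19 + 2 = 79.
Total exposure: 4 + 4 + 3 + 7 + 4 + 1 = 23 months.
After the first batch: Gamma(30 + 79, 5 + 23) = Gamma(109, 28).
Total count: 12 + 11 + 32 + 3 + 15 + 12 = 85.
Total exposure: 3 + 2 + 5 + 1 + 3 + 4 = 18 months.
After the second batch: Gamma(109 + 85, 28 + 18) = Gamma(194, 46).
Posterior mean = α'/β' = 194/46 = 97/23.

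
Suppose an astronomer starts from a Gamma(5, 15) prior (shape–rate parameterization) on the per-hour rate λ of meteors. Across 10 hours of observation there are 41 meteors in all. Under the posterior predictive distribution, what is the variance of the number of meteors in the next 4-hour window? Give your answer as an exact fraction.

Total count 41 over total exposure 10 hours.
Posterior: α' = 5 + 41 = 46, β' = 15 + 10 = 25.
The posterior predictive for a window of length T is Negative Binomial with variance T·α'·(β'+T)/β'² = 4·46·29/625 = 5336/625.

5336/625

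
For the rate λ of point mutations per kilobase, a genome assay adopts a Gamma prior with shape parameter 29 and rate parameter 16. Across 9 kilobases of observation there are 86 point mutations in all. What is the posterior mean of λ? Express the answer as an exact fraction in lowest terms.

23/5

Total count 86 over total exposure 9 kilobases.
The Gamma prior is conjugate for the Poisson rate, so λ | data ~ Gamma(29+86, 16+9) = Gamma(115, 25).
Posterior mean = α'/β' = 115/25 = 23/5.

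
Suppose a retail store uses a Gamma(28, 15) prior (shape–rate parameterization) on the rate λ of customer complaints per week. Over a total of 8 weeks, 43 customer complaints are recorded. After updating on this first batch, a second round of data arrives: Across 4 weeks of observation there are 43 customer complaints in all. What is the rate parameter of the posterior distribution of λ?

Total count 43 over total exposure 8 weeks.
After the first batch: Gamma(28 + 43, 15 + 8) = Gamma(71, 23).
Total count 43 over total exposure 4 weeks.
After the second batch: Gamma(71 + 43, 23 + 4) = Gamma(114, 27).

27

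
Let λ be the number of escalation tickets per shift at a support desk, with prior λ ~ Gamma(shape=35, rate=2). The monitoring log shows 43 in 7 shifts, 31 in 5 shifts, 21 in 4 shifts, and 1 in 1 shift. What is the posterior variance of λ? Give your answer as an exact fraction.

131/361

Total count: 43 + 31 + 21 + 1 = 96.
Total exposure: 7 + 5 + 4 + 1 = 17 shifts.
By Gamma–Poisson conjugacy, the posterior is Gamma(α + Σx, β + Σt) = Gamma(35 + 96, 2 + 17) = Gamma(131, 19).
Posterior variance = α'/β'² = 131/361.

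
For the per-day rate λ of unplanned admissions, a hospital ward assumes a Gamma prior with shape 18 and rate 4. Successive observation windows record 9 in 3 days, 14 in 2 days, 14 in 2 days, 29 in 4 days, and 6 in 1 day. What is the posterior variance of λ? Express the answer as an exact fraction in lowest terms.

Total count: 9 + 14 + 14 + 29 + 6 = 72.
Total exposure: 3 + 2 + 2 + 4 + 1 = 12 days.
Gamma(α, β) with Poisson data over total exposure Σt gives posterior Gamma(α+Σx, β+Σt) = Gamma(90, 16).
Posterior variance = α'/β'² = 90/256 = 45/128.

45/128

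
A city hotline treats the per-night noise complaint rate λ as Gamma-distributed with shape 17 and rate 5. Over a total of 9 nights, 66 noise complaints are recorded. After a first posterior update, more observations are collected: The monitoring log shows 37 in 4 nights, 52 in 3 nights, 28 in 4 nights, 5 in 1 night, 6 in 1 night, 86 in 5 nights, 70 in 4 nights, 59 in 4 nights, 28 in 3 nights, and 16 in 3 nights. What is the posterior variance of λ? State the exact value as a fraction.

235/1058

Total count 66 over total exposure 9 nights.
After the first batch: Gamma(17 + 66, 5 + 9) = Gamma(83, 14).
Total count: 37 + 52 + 28 + 5 + 6 + 86 + 70 + 59 + 28 + 16 = 387.
Total exposure: 4 + 3 + 4 + 1 + 1 + 5 + 4 + 4 + 3 + 3 = 32 nights.
After the second batch: Gamma(83 + 387, 14 + 32) = Gamma(470, 46).
Posterior variance = α'/β'² = 470/2116 = 235/1058.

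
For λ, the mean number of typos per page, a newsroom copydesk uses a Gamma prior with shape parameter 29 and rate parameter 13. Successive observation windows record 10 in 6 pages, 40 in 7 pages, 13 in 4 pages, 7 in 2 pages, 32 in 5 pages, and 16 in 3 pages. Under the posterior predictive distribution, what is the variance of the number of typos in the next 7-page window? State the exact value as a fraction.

Total count: 10 + 40 + 13 + 7 + 32 + 16 = 118.
Total exposure: 6 + 7 + 4 + 2 + 5 + 3 = 27 pages.
The Gamma prior is conjugate for the Poisson rate, so λ | data ~ Gamma(29+118, 13+27) = Gamma(147, 40).
The posterior predictive for a window of length T is Negative Binomial with variance T·α'·(β'+T)/β'² = 7·147·47/1600 = 48363/1600.

48363/1600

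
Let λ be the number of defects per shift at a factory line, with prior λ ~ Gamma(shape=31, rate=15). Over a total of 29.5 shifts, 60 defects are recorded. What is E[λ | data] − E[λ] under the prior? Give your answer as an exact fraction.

Total count 60 over total exposure 29.5 shifts.
The Gamma prior is conjugate for the Poisson rate, so λ | data ~ Gamma(31+60, 15+29.5) = Gamma(91, 89/2).
Posterior mean = 91/(89/2) = 182/89; prior mean = 31/15 = 31/15. Difference = 182/89 − 31/15 = -29/1335.

-29/1335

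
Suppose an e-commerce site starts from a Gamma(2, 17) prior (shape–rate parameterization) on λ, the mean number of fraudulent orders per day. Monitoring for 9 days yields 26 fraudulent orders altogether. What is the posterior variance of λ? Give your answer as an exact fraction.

Total count 26 over total exposure 9 days.
Posterior: α' = 2 + 26 = 28, β' = 17 + 9 = 26.
Posterior variance = α'/β'² = 28/676 = 7/169.

7/169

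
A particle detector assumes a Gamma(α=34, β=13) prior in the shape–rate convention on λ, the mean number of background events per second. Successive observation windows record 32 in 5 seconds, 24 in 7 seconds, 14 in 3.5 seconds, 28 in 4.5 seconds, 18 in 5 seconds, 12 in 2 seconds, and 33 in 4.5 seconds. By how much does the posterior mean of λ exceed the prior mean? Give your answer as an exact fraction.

2044/1157

Total count: 32 + 24 + 14 + 28 + 18 + 12 + 33 = 161.
Total exposure: 5 + 7 + 3.5 + 4.5 + 5 + 2 + 4.5 = 31.5 seconds.
The Gamma prior is conjugate for the Poisson rate, so λ | data ~ Gamma(34+161, 13+31.5) = Gamma(195, 89/2).
Posterior mean = 195/(89/2) = 390/89; prior mean = 34/13 = 34/13. Difference = 390/89 − 34/13 = 2044/1157.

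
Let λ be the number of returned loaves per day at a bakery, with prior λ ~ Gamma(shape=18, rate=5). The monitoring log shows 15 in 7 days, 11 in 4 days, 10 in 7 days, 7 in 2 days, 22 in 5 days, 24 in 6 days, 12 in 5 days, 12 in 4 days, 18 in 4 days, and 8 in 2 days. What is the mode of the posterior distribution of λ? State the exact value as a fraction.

52/17

Total count: 15 + 11 + 10 + 7 + 22 + 24 + 12 + 12 + 18 + 8 = 139.
Total exposure: 7 + 4 + 7 + 2 + 5 + 6 + 5 + 4 + 4 + 2 = 46 days.
Posterior: α' = 18 + 139 = 157, β' = 5 + 46 = 51.
Posterior mode = (α'−1)/β' = 156/51 = 52/17.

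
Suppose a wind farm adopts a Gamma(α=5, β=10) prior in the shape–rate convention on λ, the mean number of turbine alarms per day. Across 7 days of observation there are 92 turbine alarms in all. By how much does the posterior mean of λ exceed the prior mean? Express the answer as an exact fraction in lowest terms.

177/34

Total count 92 over total exposure 7 days.
Gamma(α, β) with Poisson data over total exposure Σt gives posterior Gamma(α+Σx, β+Σt) = Gamma(97, 17).
Posterior mean = 97/17 = 97/17; prior mean = 5/10 = 1/2. Difference = 97/17 − 1/2 = 177/34.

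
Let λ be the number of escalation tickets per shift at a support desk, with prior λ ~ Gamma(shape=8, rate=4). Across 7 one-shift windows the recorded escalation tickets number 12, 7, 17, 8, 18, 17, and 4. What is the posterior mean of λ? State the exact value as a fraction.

91/11

Total count: 12 + 7 + 17 + 8 + 18 + 17 + 4 = 83.
Total exposure: 7 shifts.
Gamma(α, β) with Poisson data over total exposure Σt gives posterior Gamma(α+Σx, β+Σt) = Gamma(91, 11).
Posterior mean = α'/β' = 91/11.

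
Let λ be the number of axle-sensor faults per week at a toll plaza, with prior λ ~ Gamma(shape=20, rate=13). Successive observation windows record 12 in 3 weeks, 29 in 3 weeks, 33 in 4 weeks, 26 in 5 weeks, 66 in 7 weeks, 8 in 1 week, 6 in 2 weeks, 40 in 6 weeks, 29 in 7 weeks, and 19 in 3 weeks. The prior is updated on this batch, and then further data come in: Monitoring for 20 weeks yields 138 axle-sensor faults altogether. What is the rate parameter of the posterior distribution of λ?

Total count: 12 + 29 + 33 + 26 + 66 + 8 + 6 + 40 + 29 + 19 = 268.
Total exposure: 3 + 3 + 4 + 5 + 7 + 1 + 2 + 6 + 7 + 3 = 41 weeks.
After the first batch: Gamma(20 + 268, 13 + 41) = Gamma(288, 54).
Total count 138 over total exposure 20 weeks.
After the second batch: Gamma(288 + 138, 54 + 20) = Gamma(426, 74).

74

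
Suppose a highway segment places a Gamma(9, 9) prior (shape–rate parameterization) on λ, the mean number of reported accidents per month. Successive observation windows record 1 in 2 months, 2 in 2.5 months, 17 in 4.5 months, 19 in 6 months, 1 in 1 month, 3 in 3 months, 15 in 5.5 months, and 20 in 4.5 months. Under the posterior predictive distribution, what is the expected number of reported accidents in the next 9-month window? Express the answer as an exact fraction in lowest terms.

Total count: 1 + 2 + 17 + 19 + 1 + 3 + 15 + 20 = 78.
Total exposure: 2 + 2.5 + 4.5 + 6 + 1 + 3 + 5.5 + 4.5 = 29 months.
Conjugate update: add total count to the shape and total exposure to the rate, giving Gamma(87, 38).
Predictive mean over a 9-month window = T·E[λ|data] = 9·87/38 = 783/38.

783/38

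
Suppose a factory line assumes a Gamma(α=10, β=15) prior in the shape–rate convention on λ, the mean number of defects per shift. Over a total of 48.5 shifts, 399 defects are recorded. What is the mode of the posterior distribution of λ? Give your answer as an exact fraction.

816/127

Total count 399 over total exposure 48.5 shifts.
Gamma(α, β) with Poisson data over total exposure Σt gives posterior Gamma(α+Σx, β+Σt) = Gamma(409, 127/2).
Posterior mode = (α'−1)/β' = 408/(127/2) = 816/127.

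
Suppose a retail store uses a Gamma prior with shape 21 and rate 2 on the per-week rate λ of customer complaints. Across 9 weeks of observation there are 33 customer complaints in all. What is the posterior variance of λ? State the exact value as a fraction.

54/121

Total count 33 over total exposure 9 weeks.
By Gamma–Poisson conjugacy, the posterior is Gamma(α + Σx, β + Σt) = Gamma(21 + 33, 2 + 9) = Gamma(54, 11).
Posterior variance = α'/β'² = 54/121.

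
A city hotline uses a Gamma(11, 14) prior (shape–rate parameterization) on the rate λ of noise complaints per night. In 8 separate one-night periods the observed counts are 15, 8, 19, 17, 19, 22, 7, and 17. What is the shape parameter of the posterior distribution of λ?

Total count: 15 + 8 + 19 + 17 + 19 + 22 + 7 + 17 = 124.
Total exposure: 8 nights.
Posterior: α' = 11 + 124 = 135, β' = 14 + 8 = 22.

135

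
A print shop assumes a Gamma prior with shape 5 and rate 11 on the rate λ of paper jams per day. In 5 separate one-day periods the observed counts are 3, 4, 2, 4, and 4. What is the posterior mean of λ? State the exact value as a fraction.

11/8

Total count: 3 + 4 + 2 + 4 + 4 = 17.
Total exposure: 5 days.
The Gamma prior is conjugate for the Poisson rate, so λ | data ~ Gamma(5+17, 11+5) = Gamma(22, 16).
Posterior mean = α'/β' = 22/16 = 11/8.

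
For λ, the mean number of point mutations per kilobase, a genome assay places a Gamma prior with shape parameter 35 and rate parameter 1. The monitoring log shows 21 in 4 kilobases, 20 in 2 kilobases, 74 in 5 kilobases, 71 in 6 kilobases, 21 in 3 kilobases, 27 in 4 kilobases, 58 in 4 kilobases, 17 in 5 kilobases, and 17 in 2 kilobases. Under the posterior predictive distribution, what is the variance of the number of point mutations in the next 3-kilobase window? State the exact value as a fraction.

Total count: 21 + 20 + 74 + 71 + 21 + 27 + 58 + 17 + 17 = 326.
Total exposure: 4 + 2 + 5 + 6 + 3 + 4 + 4 + 5 + 2 = 35 kilobases.
Gamma(α, β) with Poisson data over total exposure Σt gives posterior Gamma(α+Σx, β+Σt) = Gamma(361, 36).
The posterior predictive for a window of length T is Negative Binomial with variance T·α'·(β'+T)/β'² = 3·361·39/1296 = 4693/144.

4693/144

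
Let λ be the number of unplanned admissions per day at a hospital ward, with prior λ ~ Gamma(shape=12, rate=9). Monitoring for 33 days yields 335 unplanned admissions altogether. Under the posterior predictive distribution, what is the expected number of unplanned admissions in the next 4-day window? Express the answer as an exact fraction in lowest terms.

694/21

Total count 335 over total exposure 33 days.
The Gamma prior is conjugate for the Poisson rate, so λ | data ~ Gamma(12+335, 9+33) = Gamma(347, 42).
Predictive mean over a 4-day window = T·E[λ|data] = 4·347/42 = 694/21.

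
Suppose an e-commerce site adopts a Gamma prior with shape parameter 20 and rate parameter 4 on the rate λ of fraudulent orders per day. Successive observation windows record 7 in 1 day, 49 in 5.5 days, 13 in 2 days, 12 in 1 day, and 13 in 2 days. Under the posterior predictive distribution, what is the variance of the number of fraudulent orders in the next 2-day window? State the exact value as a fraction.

Total count: 7 + 49 + 13 + 12 + 13 = 94.
Total exposure: 1 + 5.5 + 2 + 1 + 2 = 11.5 days.
Conjugate update: add total count to the shape and total exposure to the rate, giving Gamma(114, 31/2).
The posterior predictive for a window of length T is Negative Binomial with variance T·α'·(β'+T)/β'² = 2·114·(35/2)/(961/4) = 15960/961.

15960/961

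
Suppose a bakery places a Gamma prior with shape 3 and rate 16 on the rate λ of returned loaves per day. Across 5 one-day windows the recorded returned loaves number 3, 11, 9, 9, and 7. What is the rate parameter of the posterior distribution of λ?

21

Total count: 3 + 11 + 9 + 9 + 7 = 39.
Total exposure: 5 days.
Posterior: α' = 3 + 39 = 42, β' = 16 + 5 = 21.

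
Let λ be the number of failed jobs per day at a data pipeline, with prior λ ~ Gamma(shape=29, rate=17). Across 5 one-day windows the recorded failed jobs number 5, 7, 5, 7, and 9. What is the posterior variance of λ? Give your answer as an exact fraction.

31/242

Total count: 5 + 7 + 5 + 7 + 9 = 33.
Total exposure: 5 days.
Conjugate update: add total count to the shape and total exposure to the rate, giving Gamma(62, 22).
Posterior variance = α'/β'² = 62/484 = 31/242.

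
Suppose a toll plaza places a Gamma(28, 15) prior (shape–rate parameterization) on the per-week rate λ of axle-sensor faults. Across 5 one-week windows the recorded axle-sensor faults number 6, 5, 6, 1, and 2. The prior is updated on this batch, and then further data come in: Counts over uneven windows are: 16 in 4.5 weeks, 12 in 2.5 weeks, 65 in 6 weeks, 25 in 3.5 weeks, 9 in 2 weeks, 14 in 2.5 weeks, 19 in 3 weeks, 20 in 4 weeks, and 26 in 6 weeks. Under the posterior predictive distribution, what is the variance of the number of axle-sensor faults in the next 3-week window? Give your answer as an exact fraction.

Total count: 6 + 5 + 6 + 1 + 2 = 20.
Total exposure: 5 weeks.
After the first batch: Gamma(28 + 20, 15 + 5) = Gamma(48, 20).
Total count: 16 + 12 + 65 + 25 + 9 + 14 + 19 + 20 + 26 = 206.
Total exposure: 4.5 + 2.5 + 6 + 3.5 + 2 + 2.5 + 3 + 4 + 6 = 34 weeks.
After the second batch: Gamma(48 + 206, 20 + 34) = Gamma(254, 54).
The posterior predictive for a window of length T is Negative Binomial with variance T·α'·(β'+T)/β'² = 3·254·57/2916 = 2413/162.

2413/162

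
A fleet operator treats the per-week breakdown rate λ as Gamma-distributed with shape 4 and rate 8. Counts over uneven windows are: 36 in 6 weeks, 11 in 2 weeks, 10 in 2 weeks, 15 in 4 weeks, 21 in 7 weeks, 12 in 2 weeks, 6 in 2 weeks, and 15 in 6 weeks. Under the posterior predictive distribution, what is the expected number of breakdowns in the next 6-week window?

Total count: 36 + 11 + 10 + 15 + 21 + 12 + 6 + 15 = 126.
Total exposure: 6 + 2 + 2 + 4 + 7 + 2 + 2 + 6 = 31 weeks.
Conjugate update: add total count to the shape and total exposure to the rate, giving Gamma(130, 39).
Predictive mean over a 6-week window = T·E[λ|data] = 6·130/39 = 20.

20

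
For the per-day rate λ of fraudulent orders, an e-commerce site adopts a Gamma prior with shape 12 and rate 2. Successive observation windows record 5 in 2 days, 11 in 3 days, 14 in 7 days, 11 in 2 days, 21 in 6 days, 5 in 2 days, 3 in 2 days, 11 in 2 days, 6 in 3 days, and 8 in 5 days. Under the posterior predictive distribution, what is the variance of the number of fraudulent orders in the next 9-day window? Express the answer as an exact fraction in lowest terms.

535/16

Total count: 5 + 11 + 14 + 11 + 21 + 5 + 3 + 11 + 6 + 8 = 95.
Total exposure: 2 + 3 + 7 + 2 + 6 + 2 + 2 + 2 + 3 + 5 = 34 days.
Posterior: α' = 12 + 95 = 107, β' = 2 + 34 = 36.
The posterior predictive for a window of length T is Negative Binomial with variance T·α'·(β'+T)/β'² = 9·107·45/1296 = 535/16.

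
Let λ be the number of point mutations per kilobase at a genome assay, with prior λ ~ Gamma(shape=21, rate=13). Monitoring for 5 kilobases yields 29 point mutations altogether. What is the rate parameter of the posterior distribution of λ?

18

Total count 29 over total exposure 5 kilobases.
The Gamma prior is conjugate for the Poisson rate, so λ | data ~ Gamma(21+29, 13+5) = Gamma(50, 18).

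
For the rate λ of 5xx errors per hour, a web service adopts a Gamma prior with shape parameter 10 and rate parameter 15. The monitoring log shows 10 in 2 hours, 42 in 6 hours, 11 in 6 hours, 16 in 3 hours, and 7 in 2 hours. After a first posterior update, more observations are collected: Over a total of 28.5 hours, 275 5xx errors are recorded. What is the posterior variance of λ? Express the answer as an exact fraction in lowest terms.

Total count: 10 + 42 + 11 + 16 + 7 = 86.
Total exposure: 2 + 6 + 6 + 3 + 2 = 19 hours.
After the first batch: Gamma(10 + 86, 15 + 19) = Gamma(96, 34).
Total count 275 over total exposure 28.5 hours.
After the second batch: Gamma(96 + 275, 34 + 28.5) = Gamma(371, 125/2).
Posterior variance = α'/β'² = 371/(15625/4) = 1484/15625.

1484/15625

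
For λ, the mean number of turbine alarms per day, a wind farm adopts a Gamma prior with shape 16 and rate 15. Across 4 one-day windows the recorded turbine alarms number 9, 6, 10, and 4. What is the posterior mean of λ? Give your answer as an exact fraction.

Total count: 9 + 6 + 10 + 4 = 29.
Total exposure: 4 days.
By Gamma–Poisson conjugacy, the posterior is Gamma(α + Σx, β + Σt) = Gamma(16 + 29, 15 + 4) = Gamma(45, 19).
Posterior mean = α'/β' = 45/19.

45/19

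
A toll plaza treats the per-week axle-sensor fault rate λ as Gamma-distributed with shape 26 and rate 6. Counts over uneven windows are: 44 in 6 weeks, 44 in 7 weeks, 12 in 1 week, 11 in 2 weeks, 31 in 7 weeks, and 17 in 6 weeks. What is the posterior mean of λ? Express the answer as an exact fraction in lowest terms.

37/7

Total count: 44 + 44 + 12 + 11 + 31 + 17 = 159.
Total exposure: 6 + 7 + 1 + 2 + 7 + 6 = 29 weeks.
Gamma(α, β) with Poisson data over total exposure Σt gives posterior Gamma(α+Σx, β+Σt) = Gamma(185, 35).
Posterior mean = α'/β' = 185/35 = 37/7.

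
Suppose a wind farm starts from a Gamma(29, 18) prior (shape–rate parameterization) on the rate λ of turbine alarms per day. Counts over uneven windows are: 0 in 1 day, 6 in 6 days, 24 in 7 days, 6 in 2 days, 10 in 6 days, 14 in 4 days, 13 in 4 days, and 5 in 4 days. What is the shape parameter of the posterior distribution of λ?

107

Total count: 0 + 6 + 24 + 6 + 10 + 14 + 13 + 5 = 78.
Total exposure: 1 + 6 + 7 + 2 + 6 + 4 + 4 + 4 = 34 days.
The Gamma prior is conjugate for the Poisson rate, so λ | data ~ Gamma(29+78, 18+34) = Gamma(107, 52).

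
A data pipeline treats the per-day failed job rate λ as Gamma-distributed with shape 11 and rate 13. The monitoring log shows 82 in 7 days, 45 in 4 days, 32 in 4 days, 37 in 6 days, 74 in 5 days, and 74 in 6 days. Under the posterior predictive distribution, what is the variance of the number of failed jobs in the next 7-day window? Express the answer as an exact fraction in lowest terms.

Total count: 82 + 45 + 32 + 37 + 74 + 74 = 344.
Total exposure: 7 + 4 + 4 + 6 + 5 + 6 = 32 days.
The Gamma prior is conjugate for the Poisson rate, so λ | data ~ Gamma(11+344, 13+32) = Gamma(355, 45).
The posterior predictive for a window of length T is Negative Binomial with variance T·α'·(β'+T)/β'² = 7·355·52/2025 = 25844/405.

25844/405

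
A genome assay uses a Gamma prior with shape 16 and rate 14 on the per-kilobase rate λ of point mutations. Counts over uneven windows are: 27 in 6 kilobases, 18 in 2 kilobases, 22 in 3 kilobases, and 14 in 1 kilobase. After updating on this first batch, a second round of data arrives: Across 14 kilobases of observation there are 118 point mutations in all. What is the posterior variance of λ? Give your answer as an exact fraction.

43/320

Total count: 27 + 18 + 22 + 14 = 81.
Total exposure: 6 + 2 + 3 + 1 = 12 kilobases.
After the first batch: Gamma(16 + 81, 14 + 12) = Gamma(97, 26).
Total count 118 over total exposure 14 kilobases.
After the second batch: Gamma(97 + 118, 26 + 14) = Gamma(215, 40).
Posterior variance = α'/β'² = 215/1600 = 43/320.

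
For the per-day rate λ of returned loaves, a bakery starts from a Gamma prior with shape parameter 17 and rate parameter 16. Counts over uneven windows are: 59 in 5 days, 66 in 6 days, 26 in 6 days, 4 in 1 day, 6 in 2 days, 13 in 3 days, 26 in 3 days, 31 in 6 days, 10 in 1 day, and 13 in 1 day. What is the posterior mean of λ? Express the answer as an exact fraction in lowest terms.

271/50

Total count: 59 + 66 + 26 + 4 + 6 + 13 + 26 + 31 + 10 + 13 = 254.
Total exposure: 5 + 6 + 6 + 1 + 2 + 3 + 3 + 6 + 1 + 1 = 34 days.
Conjugate update: add total count to the shape and total exposure to the rate, giving Gamma(271, 50).
Posterior mean = α'/β' = 271/50.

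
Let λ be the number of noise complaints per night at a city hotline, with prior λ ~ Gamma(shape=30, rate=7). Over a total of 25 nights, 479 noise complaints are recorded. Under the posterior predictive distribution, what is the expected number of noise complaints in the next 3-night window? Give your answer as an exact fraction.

Total count 479 over total exposure 25 nights.
By Gamma–Poisson conjugacy, the posterior is Gamma(α + Σx, β + Σt) = Gamma(30 + 479, 7 + 25) = Gamma(509, 32).
Predictive mean over a 3-night window = T·E[λ|data] = 3·509/32 = 1527/32.

1527/32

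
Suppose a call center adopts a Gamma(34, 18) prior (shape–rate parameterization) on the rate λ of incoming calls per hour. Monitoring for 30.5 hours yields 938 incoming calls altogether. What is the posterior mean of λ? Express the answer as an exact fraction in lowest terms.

1944/97

Total count 938 over total exposure 30.5 hours.
Posterior: α' = 34 + 938 = 972, β' = 18 + 30.5 = 97/2.
Posterior mean = α'/β' = 972/(97/2) = 1944/97.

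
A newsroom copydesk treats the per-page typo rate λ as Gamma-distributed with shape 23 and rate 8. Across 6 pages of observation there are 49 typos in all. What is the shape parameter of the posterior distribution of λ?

Total count 49 over total exposure 6 pages.
Conjugate update: add total count to the shape and total exposure to the rate, giving Gamma(72, 14).

72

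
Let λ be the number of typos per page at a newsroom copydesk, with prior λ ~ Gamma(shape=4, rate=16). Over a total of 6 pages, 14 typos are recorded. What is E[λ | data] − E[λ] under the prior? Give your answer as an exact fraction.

25/44

Total count 14 over total exposure 6 pages.
Gamma(α, β) with Poisson data over total exposure Σt gives posterior Gamma(α+Σx, β+Σt) = Gamma(18, 22).
Posterior mean = 18/22 = 9/11; prior mean = 4/16 = 1/4. Difference = 9/11 − 1/4 = 25/44.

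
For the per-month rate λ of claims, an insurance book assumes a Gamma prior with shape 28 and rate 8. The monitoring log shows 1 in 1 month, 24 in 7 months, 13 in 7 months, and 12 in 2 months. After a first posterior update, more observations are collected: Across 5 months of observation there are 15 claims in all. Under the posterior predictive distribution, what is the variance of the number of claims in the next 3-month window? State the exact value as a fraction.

1023/100

Total count: 1 + 24 + 13 + 12 = 50.
Total exposure: 1 + 7 + 7 + 2 = 17 months.
After the first batch: Gamma(28 + 50, 8 + 17) = Gamma(78, 25).
Total count 15 over total exposure 5 months.
After the second batch: Gamma(78 + 15, 25 + 5) = Gamma(93, 30).
The posterior predictive for a window of length T is Negative Binomial with variance T·α'·(β'+T)/β'² = 3·93·33/900 = 1023/100.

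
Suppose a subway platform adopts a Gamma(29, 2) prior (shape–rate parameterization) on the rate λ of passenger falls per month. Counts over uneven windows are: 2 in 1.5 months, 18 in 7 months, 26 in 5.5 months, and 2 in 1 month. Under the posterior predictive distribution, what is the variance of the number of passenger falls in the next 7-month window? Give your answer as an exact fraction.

12936/289

Total count: 2 + 18 + 26 + 2 = 48.
Total exposure: 1.5 + 7 + 5.5 + 1 = 15 months.
By Gamma–Poisson conjugacy, the posterior is Gamma(α + Σx, β + Σt) = Gamma(29 + 48, 2 + 15) = Gamma(77, 17).
The posterior predictive for a window of length T is Negative Binomial with variance T·α'·(β'+T)/β'² = 7·77·24/289 = 12936/289.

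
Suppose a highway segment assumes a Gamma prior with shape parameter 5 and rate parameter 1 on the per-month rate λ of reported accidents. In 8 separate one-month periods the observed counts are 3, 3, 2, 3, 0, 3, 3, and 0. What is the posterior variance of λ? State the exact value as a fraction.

Total count: 3 + 3 + 2 + 3 + 0 + 3 + 3 + 0 = 17.
Total exposure: 8 months.
Conjugate update: add total count to the shape and total exposure to the rate, giving Gamma(22, 9).
Posterior variance = α'/β'² = 22/81.

22/81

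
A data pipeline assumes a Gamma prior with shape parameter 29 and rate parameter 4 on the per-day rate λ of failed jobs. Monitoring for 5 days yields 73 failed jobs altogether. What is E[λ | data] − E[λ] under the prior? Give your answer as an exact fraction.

Total count 73 over total exposure 5 days.
Posterior: α' = 29 + 73 = 102, β' = 4 + 5 = 9.
Posterior mean = 102/9 = 34/3; prior mean = 29/4 = 29/4. Difference = 34/3 − 29/4 = 49/12.

49/12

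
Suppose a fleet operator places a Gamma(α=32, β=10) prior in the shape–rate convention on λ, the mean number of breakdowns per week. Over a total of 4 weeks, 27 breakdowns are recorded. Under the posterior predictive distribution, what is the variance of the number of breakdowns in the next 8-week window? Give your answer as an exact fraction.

2596/49

Total count 27 over total exposure 4 weeks.
Posterior: α' = 32 + 27 = 59, β' = 10 + 4 = 14.
The posterior predictive for a window of length T is Negative Binomial with variance T·α'·(β'+T)/β'² = 8·59·22/196 = 2596/49.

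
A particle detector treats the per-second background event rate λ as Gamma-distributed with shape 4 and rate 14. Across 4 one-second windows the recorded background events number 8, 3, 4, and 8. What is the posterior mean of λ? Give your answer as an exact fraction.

Total count: 8 + 3 + 4 + 8 = 23.
Total exposure: 4 seconds.
The Gamma prior is conjugate for the Poisson rate, so λ | data ~ Gamma(4+23, 14+4) = Gamma(27, 18).
Posterior mean = α'/β' = 27/18 = 3/2.

3/2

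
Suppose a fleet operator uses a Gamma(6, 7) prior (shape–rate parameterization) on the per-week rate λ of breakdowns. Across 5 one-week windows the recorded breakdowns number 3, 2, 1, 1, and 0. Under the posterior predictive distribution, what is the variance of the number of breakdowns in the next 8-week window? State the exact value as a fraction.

130/9

Total count: 3 + 2 + 1 + 1 + 0 = 7.
Total exposure: 5 weeks.
Gamma(α, β) with Poisson data over total exposure Σt gives posterior Gamma(α+Σx, β+Σt) = Gamma(13, 12).
The posterior predictive for a window of length T is Negative Binomial with variance T·α'·(β'+T)/β'² = 8·13·20/144 = 130/9.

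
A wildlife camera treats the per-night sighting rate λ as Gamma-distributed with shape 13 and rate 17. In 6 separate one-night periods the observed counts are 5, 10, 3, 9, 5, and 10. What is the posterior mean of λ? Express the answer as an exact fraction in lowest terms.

55/23

Total count: 5 + 10 + 3 + 9 + 5 + 10 = 42.
Total exposure: 6 nights.
Posterior: α' = 13 + 42 = 55, β' = 17 + 6 = 23.
Posterior mean = α'/β' = 55/23.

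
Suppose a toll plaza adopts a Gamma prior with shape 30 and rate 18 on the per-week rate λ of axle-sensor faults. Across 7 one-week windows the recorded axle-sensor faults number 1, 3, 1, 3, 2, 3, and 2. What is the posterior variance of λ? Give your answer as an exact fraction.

9/125

Total count: 1 + 3 + 1 + 3 + 2 + 3 + 2 = 15.
Total exposure: 7 weeks.
Posterior: α' = 30 + 15 = 45, β' = 18 + 7 = 25.
Posterior variance = α'/β'² = 45/625 = 9/125.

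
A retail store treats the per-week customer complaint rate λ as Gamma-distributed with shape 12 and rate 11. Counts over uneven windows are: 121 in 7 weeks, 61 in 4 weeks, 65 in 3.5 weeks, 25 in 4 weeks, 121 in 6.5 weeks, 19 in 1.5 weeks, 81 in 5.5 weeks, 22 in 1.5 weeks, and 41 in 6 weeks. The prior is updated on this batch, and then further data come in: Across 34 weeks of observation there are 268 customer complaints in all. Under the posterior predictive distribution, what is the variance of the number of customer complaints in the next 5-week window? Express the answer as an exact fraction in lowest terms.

1496440/28561

Total count: 121 + 61 + 65 + 25 + 121 + 19 + 81 + 22 + 41 = 556.
Total exposure: 7 + 4 + 3.5 + 4 + 6.5 + 1.5 + 5.5 + 1.5 + 6 = 39.5 weeks.
After the first batch: Gamma(12 + 556, 11 + 39.5) = Gamma(568, 101/2).
Total count 268 over total exposure 34 weeks.
After the second batch: Gamma(568 + 268, 101/2 + 34) = Gamma(836, 169/2).
The posterior predictive for a window of length T is Negative Binomial with variance T·α'·(β'+T)/β'² = 5·836·(179/2)/(28561/4) = 1496440/28561.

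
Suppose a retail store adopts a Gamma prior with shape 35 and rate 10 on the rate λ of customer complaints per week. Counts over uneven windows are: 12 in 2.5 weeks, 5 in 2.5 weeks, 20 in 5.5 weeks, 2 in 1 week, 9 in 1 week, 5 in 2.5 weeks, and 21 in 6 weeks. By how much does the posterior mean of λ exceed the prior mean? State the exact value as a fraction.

1/62

Total count: 12 + 5 + 20 + 2 + 9 + 5 + 21 = 74.
Total exposure: 2.5 + 2.5 + 5.5 + 1 + 1 + 2.5 + 6 = 21 weeks.
The Gamma prior is conjugate for the Poisson rate, so λ | data ~ Gamma(35+74, 10+21) = Gamma(109, 31).
Posterior mean = 109/31 = 109/31; prior mean = 35/10 = 7/2. Difference = 109/31 − 7/2 = 1/62.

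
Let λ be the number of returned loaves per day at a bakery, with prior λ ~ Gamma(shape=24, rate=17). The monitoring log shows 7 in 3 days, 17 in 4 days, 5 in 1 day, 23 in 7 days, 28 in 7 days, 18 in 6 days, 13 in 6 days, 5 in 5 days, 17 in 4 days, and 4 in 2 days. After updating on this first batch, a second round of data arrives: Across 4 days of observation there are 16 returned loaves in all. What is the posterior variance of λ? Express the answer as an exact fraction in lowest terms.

59/1452

Total count: 7 + 17 + 5 + 23 + 28 + 18 + 13 + 5 + 17 + 4 = 137.
Total exposure: 3 + 4 + 1 + 7 + 7 + 6 + 6 + 5 + 4 + 2 = 45 days.
After the first batch: Gamma(24 + 137, 17 + 45) = Gamma(161, 62).
Total count 16 over total exposure 4 days.
After the second batch: Gamma(161 + 16, 62 + 4) = Gamma(177, 66).
Posterior variance = α'/β'² = 177/4356 = 59/1452.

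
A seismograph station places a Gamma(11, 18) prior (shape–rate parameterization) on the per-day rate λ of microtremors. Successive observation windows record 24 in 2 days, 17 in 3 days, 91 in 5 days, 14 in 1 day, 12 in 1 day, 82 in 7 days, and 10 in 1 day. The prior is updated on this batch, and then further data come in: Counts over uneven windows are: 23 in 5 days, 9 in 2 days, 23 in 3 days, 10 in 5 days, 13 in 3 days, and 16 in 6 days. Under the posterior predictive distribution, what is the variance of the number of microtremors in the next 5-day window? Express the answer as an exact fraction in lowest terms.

Total count: 24 + 17 + 91 + 14 + 12 + 82 + 10 = 250.
Total exposure: 2 + 3 + 5 + 1 + 1 + 7 + 1 = 20 days.
After the first batch: Gamma(11 + 250, 18 + 20) = Gamma(261, 38).
Total count: 23 + 9 + 23 + 10 + 13 + 16 = 94.
Total exposure: 5 + 2 + 3 + 5 + 3 + 6 = 24 days.
After the second batch: Gamma(261 + 94, 38 + 24) = Gamma(355, 62).
The posterior predictive for a window of length T is Negative Binomial with variance T·α'·(β'+T)/β'² = 5·355·67/3844 = 118925/3844.

118925/3844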